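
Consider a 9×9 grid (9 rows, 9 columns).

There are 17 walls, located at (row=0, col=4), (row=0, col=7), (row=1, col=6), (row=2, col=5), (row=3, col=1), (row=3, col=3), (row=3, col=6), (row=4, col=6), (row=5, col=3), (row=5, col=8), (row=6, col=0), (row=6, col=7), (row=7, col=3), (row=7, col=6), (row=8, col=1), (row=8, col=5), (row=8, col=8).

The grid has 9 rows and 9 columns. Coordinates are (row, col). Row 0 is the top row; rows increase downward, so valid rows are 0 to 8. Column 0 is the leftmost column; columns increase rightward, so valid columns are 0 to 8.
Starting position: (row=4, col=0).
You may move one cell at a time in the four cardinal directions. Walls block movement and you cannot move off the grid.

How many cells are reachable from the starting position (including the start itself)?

Answer: Reachable cells: 59

Derivation:
BFS flood-fill from (row=4, col=0):
  Distance 0: (row=4, col=0)
  Distance 1: (row=3, col=0), (row=4, col=1), (row=5, col=0)
  Distance 2: (row=2, col=0), (row=4, col=2), (row=5, col=1)
  Distance 3: (row=1, col=0), (row=2, col=1), (row=3, col=2), (row=4, col=3), (row=5, col=2), (row=6, col=1)
  Distance 4: (row=0, col=0), (row=1, col=1), (row=2, col=2), (row=4, col=4), (row=6, col=2), (row=7, col=1)
  Distance 5: (row=0, col=1), (row=1, col=2), (row=2, col=3), (row=3, col=4), (row=4, col=5), (row=5, col=4), (row=6, col=3), (row=7, col=0), (row=7, col=2)
  Distance 6: (row=0, col=2), (row=1, col=3), (row=2, col=4), (row=3, col=5), (row=5, col=5), (row=6, col=4), (row=8, col=0), (row=8, col=2)
  Distance 7: (row=0, col=3), (row=1, col=4), (row=5, col=6), (row=6, col=5), (row=7, col=4), (row=8, col=3)
  Distance 8: (row=1, col=5), (row=5, col=7), (row=6, col=6), (row=7, col=5), (row=8, col=4)
  Distance 9: (row=0, col=5), (row=4, col=7)
  Distance 10: (row=0, col=6), (row=3, col=7), (row=4, col=8)
  Distance 11: (row=2, col=7), (row=3, col=8)
  Distance 12: (row=1, col=7), (row=2, col=6), (row=2, col=8)
  Distance 13: (row=1, col=8)
  Distance 14: (row=0, col=8)
Total reachable: 59 (grid has 64 open cells total)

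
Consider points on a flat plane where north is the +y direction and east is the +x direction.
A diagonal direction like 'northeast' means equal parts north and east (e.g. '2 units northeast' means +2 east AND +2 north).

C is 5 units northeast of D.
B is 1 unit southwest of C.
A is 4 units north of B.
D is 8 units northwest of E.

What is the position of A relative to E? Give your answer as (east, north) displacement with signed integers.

Place E at the origin (east=0, north=0).
  D is 8 units northwest of E: delta (east=-8, north=+8); D at (east=-8, north=8).
  C is 5 units northeast of D: delta (east=+5, north=+5); C at (east=-3, north=13).
  B is 1 unit southwest of C: delta (east=-1, north=-1); B at (east=-4, north=12).
  A is 4 units north of B: delta (east=+0, north=+4); A at (east=-4, north=16).
Therefore A relative to E: (east=-4, north=16).

Answer: A is at (east=-4, north=16) relative to E.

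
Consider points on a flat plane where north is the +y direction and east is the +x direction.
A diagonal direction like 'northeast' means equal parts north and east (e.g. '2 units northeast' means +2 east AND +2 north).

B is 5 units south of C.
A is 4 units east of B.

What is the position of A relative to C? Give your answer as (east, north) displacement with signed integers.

Place C at the origin (east=0, north=0).
  B is 5 units south of C: delta (east=+0, north=-5); B at (east=0, north=-5).
  A is 4 units east of B: delta (east=+4, north=+0); A at (east=4, north=-5).
Therefore A relative to C: (east=4, north=-5).

Answer: A is at (east=4, north=-5) relative to C.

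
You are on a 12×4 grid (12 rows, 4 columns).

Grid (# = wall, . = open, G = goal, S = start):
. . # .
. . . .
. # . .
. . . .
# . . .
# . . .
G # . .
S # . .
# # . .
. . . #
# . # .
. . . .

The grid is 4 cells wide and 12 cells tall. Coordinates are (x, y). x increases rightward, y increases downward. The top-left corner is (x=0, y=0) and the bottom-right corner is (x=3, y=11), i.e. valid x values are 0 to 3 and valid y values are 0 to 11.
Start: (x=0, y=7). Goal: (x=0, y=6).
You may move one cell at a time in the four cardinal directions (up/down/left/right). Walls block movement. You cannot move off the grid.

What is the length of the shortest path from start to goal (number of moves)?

BFS from (x=0, y=7) until reaching (x=0, y=6):
  Distance 0: (x=0, y=7)
  Distance 1: (x=0, y=6)  <- goal reached here
One shortest path (1 moves): (x=0, y=7) -> (x=0, y=6)

Answer: Shortest path length: 1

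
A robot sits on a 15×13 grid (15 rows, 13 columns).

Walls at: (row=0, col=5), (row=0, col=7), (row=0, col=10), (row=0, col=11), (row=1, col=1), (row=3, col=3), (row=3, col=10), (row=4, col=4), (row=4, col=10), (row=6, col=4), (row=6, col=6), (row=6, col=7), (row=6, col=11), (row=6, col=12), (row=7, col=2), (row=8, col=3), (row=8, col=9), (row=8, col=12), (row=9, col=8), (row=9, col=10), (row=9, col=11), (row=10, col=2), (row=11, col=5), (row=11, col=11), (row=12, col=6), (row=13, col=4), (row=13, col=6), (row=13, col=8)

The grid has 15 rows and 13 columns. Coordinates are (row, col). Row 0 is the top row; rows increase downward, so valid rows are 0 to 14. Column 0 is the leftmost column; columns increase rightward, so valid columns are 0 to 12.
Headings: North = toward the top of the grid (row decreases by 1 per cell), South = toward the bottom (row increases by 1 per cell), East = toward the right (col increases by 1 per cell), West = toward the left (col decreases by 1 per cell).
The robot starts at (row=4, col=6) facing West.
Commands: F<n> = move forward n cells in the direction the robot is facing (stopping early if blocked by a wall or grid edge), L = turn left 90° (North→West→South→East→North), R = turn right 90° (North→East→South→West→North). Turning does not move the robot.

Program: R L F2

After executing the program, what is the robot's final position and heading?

Start: (row=4, col=6), facing West
  R: turn right, now facing North
  L: turn left, now facing West
  F2: move forward 1/2 (blocked), now at (row=4, col=5)
Final: (row=4, col=5), facing West

Answer: Final position: (row=4, col=5), facing West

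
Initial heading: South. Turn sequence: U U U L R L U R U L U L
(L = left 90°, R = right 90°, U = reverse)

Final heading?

Answer: Final heading: North

Derivation:
Start: South
  U (U-turn (180°)) -> North
  U (U-turn (180°)) -> South
  U (U-turn (180°)) -> North
  L (left (90° counter-clockwise)) -> West
  R (right (90° clockwise)) -> North
  L (left (90° counter-clockwise)) -> West
  U (U-turn (180°)) -> East
  R (right (90° clockwise)) -> South
  U (U-turn (180°)) -> North
  L (left (90° counter-clockwise)) -> West
  U (U-turn (180°)) -> East
  L (left (90° counter-clockwise)) -> North
Final: North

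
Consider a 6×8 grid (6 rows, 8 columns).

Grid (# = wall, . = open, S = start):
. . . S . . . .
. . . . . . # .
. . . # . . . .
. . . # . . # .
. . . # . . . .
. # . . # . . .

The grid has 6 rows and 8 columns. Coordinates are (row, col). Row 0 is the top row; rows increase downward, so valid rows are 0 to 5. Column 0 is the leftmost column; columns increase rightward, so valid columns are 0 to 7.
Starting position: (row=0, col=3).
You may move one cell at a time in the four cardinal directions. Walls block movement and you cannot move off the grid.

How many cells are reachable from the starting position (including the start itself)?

Answer: Reachable cells: 41

Derivation:
BFS flood-fill from (row=0, col=3):
  Distance 0: (row=0, col=3)
  Distance 1: (row=0, col=2), (row=0, col=4), (row=1, col=3)
  Distance 2: (row=0, col=1), (row=0, col=5), (row=1, col=2), (row=1, col=4)
  Distance 3: (row=0, col=0), (row=0, col=6), (row=1, col=1), (row=1, col=5), (row=2, col=2), (row=2, col=4)
  Distance 4: (row=0, col=7), (row=1, col=0), (row=2, col=1), (row=2, col=5), (row=3, col=2), (row=3, col=4)
  Distance 5: (row=1, col=7), (row=2, col=0), (row=2, col=6), (row=3, col=1), (row=3, col=5), (row=4, col=2), (row=4, col=4)
  Distance 6: (row=2, col=7), (row=3, col=0), (row=4, col=1), (row=4, col=5), (row=5, col=2)
  Distance 7: (row=3, col=7), (row=4, col=0), (row=4, col=6), (row=5, col=3), (row=5, col=5)
  Distance 8: (row=4, col=7), (row=5, col=0), (row=5, col=6)
  Distance 9: (row=5, col=7)
Total reachable: 41 (grid has 41 open cells total)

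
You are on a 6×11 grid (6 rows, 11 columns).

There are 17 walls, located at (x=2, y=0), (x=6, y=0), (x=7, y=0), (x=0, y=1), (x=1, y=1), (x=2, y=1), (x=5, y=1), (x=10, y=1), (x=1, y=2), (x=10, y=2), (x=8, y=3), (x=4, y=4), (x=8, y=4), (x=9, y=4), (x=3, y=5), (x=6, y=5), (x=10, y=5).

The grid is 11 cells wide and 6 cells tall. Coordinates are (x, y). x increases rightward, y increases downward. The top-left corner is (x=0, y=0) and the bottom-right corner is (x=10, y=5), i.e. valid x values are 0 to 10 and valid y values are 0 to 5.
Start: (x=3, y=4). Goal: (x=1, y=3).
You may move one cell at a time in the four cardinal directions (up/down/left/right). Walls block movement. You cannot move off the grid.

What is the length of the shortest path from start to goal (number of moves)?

BFS from (x=3, y=4) until reaching (x=1, y=3):
  Distance 0: (x=3, y=4)
  Distance 1: (x=3, y=3), (x=2, y=4)
  Distance 2: (x=3, y=2), (x=2, y=3), (x=4, y=3), (x=1, y=4), (x=2, y=5)
  Distance 3: (x=3, y=1), (x=2, y=2), (x=4, y=2), (x=1, y=3), (x=5, y=3), (x=0, y=4), (x=1, y=5)  <- goal reached here
One shortest path (3 moves): (x=3, y=4) -> (x=2, y=4) -> (x=1, y=4) -> (x=1, y=3)

Answer: Shortest path length: 3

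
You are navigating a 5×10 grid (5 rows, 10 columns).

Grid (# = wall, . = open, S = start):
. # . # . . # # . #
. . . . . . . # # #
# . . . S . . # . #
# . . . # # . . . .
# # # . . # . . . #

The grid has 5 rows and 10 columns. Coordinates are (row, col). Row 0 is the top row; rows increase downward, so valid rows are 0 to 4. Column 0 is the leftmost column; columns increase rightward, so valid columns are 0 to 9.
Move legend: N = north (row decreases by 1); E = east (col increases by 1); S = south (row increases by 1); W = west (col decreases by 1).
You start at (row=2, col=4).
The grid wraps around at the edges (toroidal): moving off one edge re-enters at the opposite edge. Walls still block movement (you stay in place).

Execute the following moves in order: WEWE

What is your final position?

Start: (row=2, col=4)
  W (west): (row=2, col=4) -> (row=2, col=3)
  E (east): (row=2, col=3) -> (row=2, col=4)
  W (west): (row=2, col=4) -> (row=2, col=3)
  E (east): (row=2, col=3) -> (row=2, col=4)
Final: (row=2, col=4)

Answer: Final position: (row=2, col=4)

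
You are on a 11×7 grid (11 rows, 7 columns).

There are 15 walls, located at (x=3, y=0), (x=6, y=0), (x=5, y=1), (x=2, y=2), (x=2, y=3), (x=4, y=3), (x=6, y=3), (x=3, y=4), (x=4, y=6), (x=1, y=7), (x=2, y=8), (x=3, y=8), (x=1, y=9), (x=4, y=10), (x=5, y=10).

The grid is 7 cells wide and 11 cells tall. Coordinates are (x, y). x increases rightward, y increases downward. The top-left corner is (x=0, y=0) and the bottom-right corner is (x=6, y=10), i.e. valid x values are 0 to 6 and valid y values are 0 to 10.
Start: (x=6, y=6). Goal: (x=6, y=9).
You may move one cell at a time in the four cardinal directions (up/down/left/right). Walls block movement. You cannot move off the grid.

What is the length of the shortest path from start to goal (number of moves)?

BFS from (x=6, y=6) until reaching (x=6, y=9):
  Distance 0: (x=6, y=6)
  Distance 1: (x=6, y=5), (x=5, y=6), (x=6, y=7)
  Distance 2: (x=6, y=4), (x=5, y=5), (x=5, y=7), (x=6, y=8)
  Distance 3: (x=5, y=4), (x=4, y=5), (x=4, y=7), (x=5, y=8), (x=6, y=9)  <- goal reached here
One shortest path (3 moves): (x=6, y=6) -> (x=6, y=7) -> (x=6, y=8) -> (x=6, y=9)

Answer: Shortest path length: 3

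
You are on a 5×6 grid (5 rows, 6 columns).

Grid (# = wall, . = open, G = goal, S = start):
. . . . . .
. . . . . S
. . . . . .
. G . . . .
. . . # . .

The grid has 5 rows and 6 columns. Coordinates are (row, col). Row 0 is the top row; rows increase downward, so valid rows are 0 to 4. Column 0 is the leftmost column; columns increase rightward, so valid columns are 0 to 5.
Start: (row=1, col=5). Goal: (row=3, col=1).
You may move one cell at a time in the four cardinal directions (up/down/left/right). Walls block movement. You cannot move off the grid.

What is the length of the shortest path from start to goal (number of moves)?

BFS from (row=1, col=5) until reaching (row=3, col=1):
  Distance 0: (row=1, col=5)
  Distance 1: (row=0, col=5), (row=1, col=4), (row=2, col=5)
  Distance 2: (row=0, col=4), (row=1, col=3), (row=2, col=4), (row=3, col=5)
  Distance 3: (row=0, col=3), (row=1, col=2), (row=2, col=3), (row=3, col=4), (row=4, col=5)
  Distance 4: (row=0, col=2), (row=1, col=1), (row=2, col=2), (row=3, col=3), (row=4, col=4)
  Distance 5: (row=0, col=1), (row=1, col=0), (row=2, col=1), (row=3, col=2)
  Distance 6: (row=0, col=0), (row=2, col=0), (row=3, col=1), (row=4, col=2)  <- goal reached here
One shortest path (6 moves): (row=1, col=5) -> (row=1, col=4) -> (row=1, col=3) -> (row=1, col=2) -> (row=1, col=1) -> (row=2, col=1) -> (row=3, col=1)

Answer: Shortest path length: 6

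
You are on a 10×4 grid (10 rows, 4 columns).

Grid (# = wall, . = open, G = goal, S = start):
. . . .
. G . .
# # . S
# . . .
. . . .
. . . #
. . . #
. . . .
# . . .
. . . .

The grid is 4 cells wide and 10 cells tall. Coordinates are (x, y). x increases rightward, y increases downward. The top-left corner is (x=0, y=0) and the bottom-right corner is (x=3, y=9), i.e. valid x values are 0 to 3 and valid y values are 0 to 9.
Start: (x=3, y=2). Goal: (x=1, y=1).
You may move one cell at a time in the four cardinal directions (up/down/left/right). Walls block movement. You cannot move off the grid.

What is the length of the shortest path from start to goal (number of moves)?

BFS from (x=3, y=2) until reaching (x=1, y=1):
  Distance 0: (x=3, y=2)
  Distance 1: (x=3, y=1), (x=2, y=2), (x=3, y=3)
  Distance 2: (x=3, y=0), (x=2, y=1), (x=2, y=3), (x=3, y=4)
  Distance 3: (x=2, y=0), (x=1, y=1), (x=1, y=3), (x=2, y=4)  <- goal reached here
One shortest path (3 moves): (x=3, y=2) -> (x=2, y=2) -> (x=2, y=1) -> (x=1, y=1)

Answer: Shortest path length: 3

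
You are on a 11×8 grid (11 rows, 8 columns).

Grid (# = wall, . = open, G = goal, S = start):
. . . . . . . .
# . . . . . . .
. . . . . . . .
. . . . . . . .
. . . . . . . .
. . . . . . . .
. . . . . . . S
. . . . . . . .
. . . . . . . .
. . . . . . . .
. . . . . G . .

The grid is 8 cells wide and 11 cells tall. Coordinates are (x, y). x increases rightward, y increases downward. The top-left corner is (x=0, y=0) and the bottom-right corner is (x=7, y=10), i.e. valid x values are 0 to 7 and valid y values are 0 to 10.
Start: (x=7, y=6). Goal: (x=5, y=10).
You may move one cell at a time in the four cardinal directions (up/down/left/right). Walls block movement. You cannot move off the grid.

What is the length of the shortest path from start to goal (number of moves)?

Answer: Shortest path length: 6

Derivation:
BFS from (x=7, y=6) until reaching (x=5, y=10):
  Distance 0: (x=7, y=6)
  Distance 1: (x=7, y=5), (x=6, y=6), (x=7, y=7)
  Distance 2: (x=7, y=4), (x=6, y=5), (x=5, y=6), (x=6, y=7), (x=7, y=8)
  Distance 3: (x=7, y=3), (x=6, y=4), (x=5, y=5), (x=4, y=6), (x=5, y=7), (x=6, y=8), (x=7, y=9)
  Distance 4: (x=7, y=2), (x=6, y=3), (x=5, y=4), (x=4, y=5), (x=3, y=6), (x=4, y=7), (x=5, y=8), (x=6, y=9), (x=7, y=10)
  Distance 5: (x=7, y=1), (x=6, y=2), (x=5, y=3), (x=4, y=4), (x=3, y=5), (x=2, y=6), (x=3, y=7), (x=4, y=8), (x=5, y=9), (x=6, y=10)
  Distance 6: (x=7, y=0), (x=6, y=1), (x=5, y=2), (x=4, y=3), (x=3, y=4), (x=2, y=5), (x=1, y=6), (x=2, y=7), (x=3, y=8), (x=4, y=9), (x=5, y=10)  <- goal reached here
One shortest path (6 moves): (x=7, y=6) -> (x=6, y=6) -> (x=5, y=6) -> (x=5, y=7) -> (x=5, y=8) -> (x=5, y=9) -> (x=5, y=10)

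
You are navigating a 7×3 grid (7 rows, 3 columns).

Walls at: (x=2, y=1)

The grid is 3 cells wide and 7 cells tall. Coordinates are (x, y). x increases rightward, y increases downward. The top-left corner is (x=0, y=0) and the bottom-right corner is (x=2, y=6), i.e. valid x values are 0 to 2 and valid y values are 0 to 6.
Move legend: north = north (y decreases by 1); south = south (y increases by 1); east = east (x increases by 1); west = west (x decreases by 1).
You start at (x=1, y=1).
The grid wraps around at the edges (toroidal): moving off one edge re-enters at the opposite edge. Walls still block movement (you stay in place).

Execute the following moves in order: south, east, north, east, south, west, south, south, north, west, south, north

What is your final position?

Answer: Final position: (x=1, y=4)

Derivation:
Start: (x=1, y=1)
  south (south): (x=1, y=1) -> (x=1, y=2)
  east (east): (x=1, y=2) -> (x=2, y=2)
  north (north): blocked, stay at (x=2, y=2)
  east (east): (x=2, y=2) -> (x=0, y=2)
  south (south): (x=0, y=2) -> (x=0, y=3)
  west (west): (x=0, y=3) -> (x=2, y=3)
  south (south): (x=2, y=3) -> (x=2, y=4)
  south (south): (x=2, y=4) -> (x=2, y=5)
  north (north): (x=2, y=5) -> (x=2, y=4)
  west (west): (x=2, y=4) -> (x=1, y=4)
  south (south): (x=1, y=4) -> (x=1, y=5)
  north (north): (x=1, y=5) -> (x=1, y=4)
Final: (x=1, y=4)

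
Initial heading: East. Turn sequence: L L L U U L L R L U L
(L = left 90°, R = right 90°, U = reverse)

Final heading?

Start: East
  L (left (90° counter-clockwise)) -> North
  L (left (90° counter-clockwise)) -> West
  L (left (90° counter-clockwise)) -> South
  U (U-turn (180°)) -> North
  U (U-turn (180°)) -> South
  L (left (90° counter-clockwise)) -> East
  L (left (90° counter-clockwise)) -> North
  R (right (90° clockwise)) -> East
  L (left (90° counter-clockwise)) -> North
  U (U-turn (180°)) -> South
  L (left (90° counter-clockwise)) -> East
Final: East

Answer: Final heading: East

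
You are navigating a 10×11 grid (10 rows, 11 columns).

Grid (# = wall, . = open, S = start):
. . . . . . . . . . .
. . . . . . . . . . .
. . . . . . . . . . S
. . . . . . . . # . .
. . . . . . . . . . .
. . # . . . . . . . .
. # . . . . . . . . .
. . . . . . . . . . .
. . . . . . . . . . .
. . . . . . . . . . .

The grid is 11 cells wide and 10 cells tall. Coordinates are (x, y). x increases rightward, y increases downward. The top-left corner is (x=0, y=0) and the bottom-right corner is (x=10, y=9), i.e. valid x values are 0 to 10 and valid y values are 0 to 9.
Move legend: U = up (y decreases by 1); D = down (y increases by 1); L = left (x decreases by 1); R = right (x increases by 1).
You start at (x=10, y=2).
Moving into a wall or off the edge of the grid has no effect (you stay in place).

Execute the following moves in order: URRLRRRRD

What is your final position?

Start: (x=10, y=2)
  U (up): (x=10, y=2) -> (x=10, y=1)
  R (right): blocked, stay at (x=10, y=1)
  R (right): blocked, stay at (x=10, y=1)
  L (left): (x=10, y=1) -> (x=9, y=1)
  R (right): (x=9, y=1) -> (x=10, y=1)
  [×3]R (right): blocked, stay at (x=10, y=1)
  D (down): (x=10, y=1) -> (x=10, y=2)
Final: (x=10, y=2)

Answer: Final position: (x=10, y=2)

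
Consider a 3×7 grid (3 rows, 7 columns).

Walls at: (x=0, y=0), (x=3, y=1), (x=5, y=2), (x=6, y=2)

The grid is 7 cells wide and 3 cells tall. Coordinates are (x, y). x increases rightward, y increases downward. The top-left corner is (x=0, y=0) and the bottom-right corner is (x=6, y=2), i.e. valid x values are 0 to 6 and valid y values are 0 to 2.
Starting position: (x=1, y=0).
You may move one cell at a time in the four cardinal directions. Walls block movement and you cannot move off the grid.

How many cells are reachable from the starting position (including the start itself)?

BFS flood-fill from (x=1, y=0):
  Distance 0: (x=1, y=0)
  Distance 1: (x=2, y=0), (x=1, y=1)
  Distance 2: (x=3, y=0), (x=0, y=1), (x=2, y=1), (x=1, y=2)
  Distance 3: (x=4, y=0), (x=0, y=2), (x=2, y=2)
  Distance 4: (x=5, y=0), (x=4, y=1), (x=3, y=2)
  Distance 5: (x=6, y=0), (x=5, y=1), (x=4, y=2)
  Distance 6: (x=6, y=1)
Total reachable: 17 (grid has 17 open cells total)

Answer: Reachable cells: 17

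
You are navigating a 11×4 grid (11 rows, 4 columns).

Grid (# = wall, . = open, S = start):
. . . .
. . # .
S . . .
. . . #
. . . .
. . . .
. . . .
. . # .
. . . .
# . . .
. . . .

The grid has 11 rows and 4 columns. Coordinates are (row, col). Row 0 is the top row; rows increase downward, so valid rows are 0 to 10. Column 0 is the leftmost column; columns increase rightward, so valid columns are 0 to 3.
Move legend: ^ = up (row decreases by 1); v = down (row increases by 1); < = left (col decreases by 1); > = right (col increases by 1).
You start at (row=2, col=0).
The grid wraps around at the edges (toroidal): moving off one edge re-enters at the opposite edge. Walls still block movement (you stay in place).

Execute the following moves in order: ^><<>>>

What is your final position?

Answer: Final position: (row=1, col=1)

Derivation:
Start: (row=2, col=0)
  ^ (up): (row=2, col=0) -> (row=1, col=0)
  > (right): (row=1, col=0) -> (row=1, col=1)
  < (left): (row=1, col=1) -> (row=1, col=0)
  < (left): (row=1, col=0) -> (row=1, col=3)
  > (right): (row=1, col=3) -> (row=1, col=0)
  > (right): (row=1, col=0) -> (row=1, col=1)
  > (right): blocked, stay at (row=1, col=1)
Final: (row=1, col=1)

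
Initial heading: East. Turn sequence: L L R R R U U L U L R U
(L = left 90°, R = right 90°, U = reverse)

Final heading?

Answer: Final heading: East

Derivation:
Start: East
  L (left (90° counter-clockwise)) -> North
  L (left (90° counter-clockwise)) -> West
  R (right (90° clockwise)) -> North
  R (right (90° clockwise)) -> East
  R (right (90° clockwise)) -> South
  U (U-turn (180°)) -> North
  U (U-turn (180°)) -> South
  L (left (90° counter-clockwise)) -> East
  U (U-turn (180°)) -> West
  L (left (90° counter-clockwise)) -> South
  R (right (90° clockwise)) -> West
  U (U-turn (180°)) -> East
Final: East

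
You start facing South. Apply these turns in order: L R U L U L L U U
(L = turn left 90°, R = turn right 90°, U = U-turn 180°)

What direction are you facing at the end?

Answer: Final heading: West

Derivation:
Start: South
  L (left (90° counter-clockwise)) -> East
  R (right (90° clockwise)) -> South
  U (U-turn (180°)) -> North
  L (left (90° counter-clockwise)) -> West
  U (U-turn (180°)) -> East
  L (left (90° counter-clockwise)) -> North
  L (left (90° counter-clockwise)) -> West
  U (U-turn (180°)) -> East
  U (U-turn (180°)) -> West
Final: West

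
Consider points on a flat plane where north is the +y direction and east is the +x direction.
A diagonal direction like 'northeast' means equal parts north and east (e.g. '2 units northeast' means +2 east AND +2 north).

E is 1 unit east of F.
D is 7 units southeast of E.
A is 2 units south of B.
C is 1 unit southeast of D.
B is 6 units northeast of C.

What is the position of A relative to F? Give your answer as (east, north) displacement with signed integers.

Place F at the origin (east=0, north=0).
  E is 1 unit east of F: delta (east=+1, north=+0); E at (east=1, north=0).
  D is 7 units southeast of E: delta (east=+7, north=-7); D at (east=8, north=-7).
  C is 1 unit southeast of D: delta (east=+1, north=-1); C at (east=9, north=-8).
  B is 6 units northeast of C: delta (east=+6, north=+6); B at (east=15, north=-2).
  A is 2 units south of B: delta (east=+0, north=-2); A at (east=15, north=-4).
Therefore A relative to F: (east=15, north=-4).

Answer: A is at (east=15, north=-4) relative to F.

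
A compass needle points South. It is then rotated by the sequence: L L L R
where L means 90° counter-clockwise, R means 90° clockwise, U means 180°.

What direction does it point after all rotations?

Answer: Final heading: North

Derivation:
Start: South
  L (left (90° counter-clockwise)) -> East
  L (left (90° counter-clockwise)) -> North
  L (left (90° counter-clockwise)) -> West
  R (right (90° clockwise)) -> North
Final: North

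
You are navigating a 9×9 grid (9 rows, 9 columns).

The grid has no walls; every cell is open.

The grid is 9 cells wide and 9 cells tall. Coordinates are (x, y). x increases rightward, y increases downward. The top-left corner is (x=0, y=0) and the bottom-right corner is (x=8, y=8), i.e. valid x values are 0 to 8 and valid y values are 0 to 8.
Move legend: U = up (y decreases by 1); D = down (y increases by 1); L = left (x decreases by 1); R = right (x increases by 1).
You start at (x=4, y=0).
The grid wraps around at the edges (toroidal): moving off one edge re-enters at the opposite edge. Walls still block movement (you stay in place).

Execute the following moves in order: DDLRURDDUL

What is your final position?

Answer: Final position: (x=4, y=2)

Derivation:
Start: (x=4, y=0)
  D (down): (x=4, y=0) -> (x=4, y=1)
  D (down): (x=4, y=1) -> (x=4, y=2)
  L (left): (x=4, y=2) -> (x=3, y=2)
  R (right): (x=3, y=2) -> (x=4, y=2)
  U (up): (x=4, y=2) -> (x=4, y=1)
  R (right): (x=4, y=1) -> (x=5, y=1)
  D (down): (x=5, y=1) -> (x=5, y=2)
  D (down): (x=5, y=2) -> (x=5, y=3)
  U (up): (x=5, y=3) -> (x=5, y=2)
  L (left): (x=5, y=2) -> (x=4, y=2)
Final: (x=4, y=2)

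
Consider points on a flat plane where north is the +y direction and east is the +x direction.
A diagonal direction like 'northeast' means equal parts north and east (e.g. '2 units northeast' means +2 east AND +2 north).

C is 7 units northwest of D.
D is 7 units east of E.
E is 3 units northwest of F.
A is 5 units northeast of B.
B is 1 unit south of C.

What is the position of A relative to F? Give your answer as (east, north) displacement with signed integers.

Place F at the origin (east=0, north=0).
  E is 3 units northwest of F: delta (east=-3, north=+3); E at (east=-3, north=3).
  D is 7 units east of E: delta (east=+7, north=+0); D at (east=4, north=3).
  C is 7 units northwest of D: delta (east=-7, north=+7); C at (east=-3, north=10).
  B is 1 unit south of C: delta (east=+0, north=-1); B at (east=-3, north=9).
  A is 5 units northeast of B: delta (east=+5, north=+5); A at (east=2, north=14).
Therefore A relative to F: (east=2, north=14).

Answer: A is at (east=2, north=14) relative to F.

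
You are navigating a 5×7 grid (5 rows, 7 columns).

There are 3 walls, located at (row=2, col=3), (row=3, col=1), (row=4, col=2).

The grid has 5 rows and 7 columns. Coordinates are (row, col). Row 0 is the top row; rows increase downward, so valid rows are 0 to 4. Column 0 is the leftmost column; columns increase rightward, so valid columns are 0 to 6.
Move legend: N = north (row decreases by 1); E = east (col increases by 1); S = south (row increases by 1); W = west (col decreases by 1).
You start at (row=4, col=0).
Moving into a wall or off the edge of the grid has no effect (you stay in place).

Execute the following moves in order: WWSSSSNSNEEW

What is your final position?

Start: (row=4, col=0)
  W (west): blocked, stay at (row=4, col=0)
  W (west): blocked, stay at (row=4, col=0)
  [×4]S (south): blocked, stay at (row=4, col=0)
  N (north): (row=4, col=0) -> (row=3, col=0)
  S (south): (row=3, col=0) -> (row=4, col=0)
  N (north): (row=4, col=0) -> (row=3, col=0)
  E (east): blocked, stay at (row=3, col=0)
  E (east): blocked, stay at (row=3, col=0)
  W (west): blocked, stay at (row=3, col=0)
Final: (row=3, col=0)

Answer: Final position: (row=3, col=0)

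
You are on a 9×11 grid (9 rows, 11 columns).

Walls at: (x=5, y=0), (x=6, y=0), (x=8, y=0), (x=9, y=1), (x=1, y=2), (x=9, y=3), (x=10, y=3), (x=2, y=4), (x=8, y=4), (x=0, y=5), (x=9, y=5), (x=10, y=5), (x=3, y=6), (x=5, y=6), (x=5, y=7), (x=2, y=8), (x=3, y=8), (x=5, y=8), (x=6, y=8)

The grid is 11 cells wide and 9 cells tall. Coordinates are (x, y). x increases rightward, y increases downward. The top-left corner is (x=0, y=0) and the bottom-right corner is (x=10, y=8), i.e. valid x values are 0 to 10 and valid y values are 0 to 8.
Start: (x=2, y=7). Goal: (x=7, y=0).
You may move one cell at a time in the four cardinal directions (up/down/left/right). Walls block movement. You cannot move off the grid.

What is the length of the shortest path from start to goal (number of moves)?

BFS from (x=2, y=7) until reaching (x=7, y=0):
  Distance 0: (x=2, y=7)
  Distance 1: (x=2, y=6), (x=1, y=7), (x=3, y=7)
  Distance 2: (x=2, y=5), (x=1, y=6), (x=0, y=7), (x=4, y=7), (x=1, y=8)
  Distance 3: (x=1, y=5), (x=3, y=5), (x=0, y=6), (x=4, y=6), (x=0, y=8), (x=4, y=8)
  Distance 4: (x=1, y=4), (x=3, y=4), (x=4, y=5)
  Distance 5: (x=1, y=3), (x=3, y=3), (x=0, y=4), (x=4, y=4), (x=5, y=5)
  Distance 6: (x=3, y=2), (x=0, y=3), (x=2, y=3), (x=4, y=3), (x=5, y=4), (x=6, y=5)
  Distance 7: (x=3, y=1), (x=0, y=2), (x=2, y=2), (x=4, y=2), (x=5, y=3), (x=6, y=4), (x=7, y=5), (x=6, y=6)
  Distance 8: (x=3, y=0), (x=0, y=1), (x=2, y=1), (x=4, y=1), (x=5, y=2), (x=6, y=3), (x=7, y=4), (x=8, y=5), (x=7, y=6), (x=6, y=7)
  Distance 9: (x=0, y=0), (x=2, y=0), (x=4, y=0), (x=1, y=1), (x=5, y=1), (x=6, y=2), (x=7, y=3), (x=8, y=6), (x=7, y=7)
  Distance 10: (x=1, y=0), (x=6, y=1), (x=7, y=2), (x=8, y=3), (x=9, y=6), (x=8, y=7), (x=7, y=8)
  Distance 11: (x=7, y=1), (x=8, y=2), (x=10, y=6), (x=9, y=7), (x=8, y=8)
  Distance 12: (x=7, y=0), (x=8, y=1), (x=9, y=2), (x=10, y=7), (x=9, y=8)  <- goal reached here
One shortest path (12 moves): (x=2, y=7) -> (x=3, y=7) -> (x=4, y=7) -> (x=4, y=6) -> (x=4, y=5) -> (x=5, y=5) -> (x=6, y=5) -> (x=7, y=5) -> (x=7, y=4) -> (x=7, y=3) -> (x=7, y=2) -> (x=7, y=1) -> (x=7, y=0)

Answer: Shortest path length: 12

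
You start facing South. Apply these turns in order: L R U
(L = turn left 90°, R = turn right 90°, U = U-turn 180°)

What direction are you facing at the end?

Start: South
  L (left (90° counter-clockwise)) -> East
  R (right (90° clockwise)) -> South
  U (U-turn (180°)) -> North
Final: North

Answer: Final heading: North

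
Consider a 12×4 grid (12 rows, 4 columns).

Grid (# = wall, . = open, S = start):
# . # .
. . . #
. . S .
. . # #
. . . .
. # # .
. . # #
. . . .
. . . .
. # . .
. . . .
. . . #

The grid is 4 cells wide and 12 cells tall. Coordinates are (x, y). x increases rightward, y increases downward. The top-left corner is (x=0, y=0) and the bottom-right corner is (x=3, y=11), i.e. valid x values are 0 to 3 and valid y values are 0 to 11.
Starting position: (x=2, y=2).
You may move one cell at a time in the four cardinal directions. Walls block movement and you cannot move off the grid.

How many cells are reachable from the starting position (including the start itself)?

Answer: Reachable cells: 36

Derivation:
BFS flood-fill from (x=2, y=2):
  Distance 0: (x=2, y=2)
  Distance 1: (x=2, y=1), (x=1, y=2), (x=3, y=2)
  Distance 2: (x=1, y=1), (x=0, y=2), (x=1, y=3)
  Distance 3: (x=1, y=0), (x=0, y=1), (x=0, y=3), (x=1, y=4)
  Distance 4: (x=0, y=4), (x=2, y=4)
  Distance 5: (x=3, y=4), (x=0, y=5)
  Distance 6: (x=3, y=5), (x=0, y=6)
  Distance 7: (x=1, y=6), (x=0, y=7)
  Distance 8: (x=1, y=7), (x=0, y=8)
  Distance 9: (x=2, y=7), (x=1, y=8), (x=0, y=9)
  Distance 10: (x=3, y=7), (x=2, y=8), (x=0, y=10)
  Distance 11: (x=3, y=8), (x=2, y=9), (x=1, y=10), (x=0, y=11)
  Distance 12: (x=3, y=9), (x=2, y=10), (x=1, y=11)
  Distance 13: (x=3, y=10), (x=2, y=11)
Total reachable: 36 (grid has 37 open cells total)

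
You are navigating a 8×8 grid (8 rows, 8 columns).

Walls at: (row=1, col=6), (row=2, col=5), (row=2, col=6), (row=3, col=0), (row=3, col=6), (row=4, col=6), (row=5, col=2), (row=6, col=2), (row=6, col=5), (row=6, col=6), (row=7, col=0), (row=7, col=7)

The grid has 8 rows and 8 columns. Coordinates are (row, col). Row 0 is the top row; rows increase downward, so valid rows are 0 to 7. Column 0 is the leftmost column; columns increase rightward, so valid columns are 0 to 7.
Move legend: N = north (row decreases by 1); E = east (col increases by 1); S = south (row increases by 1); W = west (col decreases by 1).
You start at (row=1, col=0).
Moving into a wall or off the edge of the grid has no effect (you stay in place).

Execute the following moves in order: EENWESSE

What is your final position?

Start: (row=1, col=0)
  E (east): (row=1, col=0) -> (row=1, col=1)
  E (east): (row=1, col=1) -> (row=1, col=2)
  N (north): (row=1, col=2) -> (row=0, col=2)
  W (west): (row=0, col=2) -> (row=0, col=1)
  E (east): (row=0, col=1) -> (row=0, col=2)
  S (south): (row=0, col=2) -> (row=1, col=2)
  S (south): (row=1, col=2) -> (row=2, col=2)
  E (east): (row=2, col=2) -> (row=2, col=3)
Final: (row=2, col=3)

Answer: Final position: (row=2, col=3)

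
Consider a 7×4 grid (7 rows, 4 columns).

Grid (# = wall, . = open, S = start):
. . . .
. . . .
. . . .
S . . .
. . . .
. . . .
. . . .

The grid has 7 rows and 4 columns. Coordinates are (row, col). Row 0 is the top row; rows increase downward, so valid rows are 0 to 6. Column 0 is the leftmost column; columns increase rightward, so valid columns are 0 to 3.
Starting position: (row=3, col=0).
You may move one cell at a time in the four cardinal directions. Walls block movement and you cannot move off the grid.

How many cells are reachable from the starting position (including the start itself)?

Answer: Reachable cells: 28

Derivation:
BFS flood-fill from (row=3, col=0):
  Distance 0: (row=3, col=0)
  Distance 1: (row=2, col=0), (row=3, col=1), (row=4, col=0)
  Distance 2: (row=1, col=0), (row=2, col=1), (row=3, col=2), (row=4, col=1), (row=5, col=0)
  Distance 3: (row=0, col=0), (row=1, col=1), (row=2, col=2), (row=3, col=3), (row=4, col=2), (row=5, col=1), (row=6, col=0)
  Distance 4: (row=0, col=1), (row=1, col=2), (row=2, col=3), (row=4, col=3), (row=5, col=2), (row=6, col=1)
  Distance 5: (row=0, col=2), (row=1, col=3), (row=5, col=3), (row=6, col=2)
  Distance 6: (row=0, col=3), (row=6, col=3)
Total reachable: 28 (grid has 28 open cells total)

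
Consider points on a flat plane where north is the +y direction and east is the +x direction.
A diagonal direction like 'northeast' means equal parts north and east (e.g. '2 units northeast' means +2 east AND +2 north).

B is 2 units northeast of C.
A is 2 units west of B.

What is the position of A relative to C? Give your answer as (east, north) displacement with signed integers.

Answer: A is at (east=0, north=2) relative to C.

Derivation:
Place C at the origin (east=0, north=0).
  B is 2 units northeast of C: delta (east=+2, north=+2); B at (east=2, north=2).
  A is 2 units west of B: delta (east=-2, north=+0); A at (east=0, north=2).
Therefore A relative to C: (east=0, north=2).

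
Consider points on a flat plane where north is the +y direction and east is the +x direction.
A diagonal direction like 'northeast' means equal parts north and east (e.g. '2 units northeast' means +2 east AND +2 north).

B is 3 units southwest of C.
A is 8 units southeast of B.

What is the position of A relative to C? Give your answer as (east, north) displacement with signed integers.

Place C at the origin (east=0, north=0).
  B is 3 units southwest of C: delta (east=-3, north=-3); B at (east=-3, north=-3).
  A is 8 units southeast of B: delta (east=+8, north=-8); A at (east=5, north=-11).
Therefore A relative to C: (east=5, north=-11).

Answer: A is at (east=5, north=-11) relative to C.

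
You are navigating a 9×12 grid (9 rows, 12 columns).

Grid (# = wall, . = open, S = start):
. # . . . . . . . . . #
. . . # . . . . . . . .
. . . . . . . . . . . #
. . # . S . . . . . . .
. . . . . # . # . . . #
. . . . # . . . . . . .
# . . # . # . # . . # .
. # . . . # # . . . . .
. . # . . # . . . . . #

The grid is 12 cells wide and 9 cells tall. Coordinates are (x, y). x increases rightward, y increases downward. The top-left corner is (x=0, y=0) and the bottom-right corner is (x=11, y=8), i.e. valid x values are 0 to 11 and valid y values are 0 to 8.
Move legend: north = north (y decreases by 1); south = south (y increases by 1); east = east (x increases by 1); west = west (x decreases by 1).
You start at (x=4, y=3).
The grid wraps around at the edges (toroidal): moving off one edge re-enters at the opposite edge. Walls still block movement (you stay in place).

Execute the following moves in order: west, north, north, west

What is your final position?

Answer: Final position: (x=2, y=2)

Derivation:
Start: (x=4, y=3)
  west (west): (x=4, y=3) -> (x=3, y=3)
  north (north): (x=3, y=3) -> (x=3, y=2)
  north (north): blocked, stay at (x=3, y=2)
  west (west): (x=3, y=2) -> (x=2, y=2)
Final: (x=2, y=2)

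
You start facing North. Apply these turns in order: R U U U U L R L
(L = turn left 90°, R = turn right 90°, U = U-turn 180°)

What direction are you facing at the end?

Start: North
  R (right (90° clockwise)) -> East
  U (U-turn (180°)) -> West
  U (U-turn (180°)) -> East
  U (U-turn (180°)) -> West
  U (U-turn (180°)) -> East
  L (left (90° counter-clockwise)) -> North
  R (right (90° clockwise)) -> East
  L (left (90° counter-clockwise)) -> North
Final: North

Answer: Final heading: North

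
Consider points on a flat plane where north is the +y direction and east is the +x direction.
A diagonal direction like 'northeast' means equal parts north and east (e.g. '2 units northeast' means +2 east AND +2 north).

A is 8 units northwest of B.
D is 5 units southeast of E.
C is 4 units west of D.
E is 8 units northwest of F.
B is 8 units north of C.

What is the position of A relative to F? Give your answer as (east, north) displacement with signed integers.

Answer: A is at (east=-15, north=19) relative to F.

Derivation:
Place F at the origin (east=0, north=0).
  E is 8 units northwest of F: delta (east=-8, north=+8); E at (east=-8, north=8).
  D is 5 units southeast of E: delta (east=+5, north=-5); D at (east=-3, north=3).
  C is 4 units west of D: delta (east=-4, north=+0); C at (east=-7, north=3).
  B is 8 units north of C: delta (east=+0, north=+8); B at (east=-7, north=11).
  A is 8 units northwest of B: delta (east=-8, north=+8); A at (east=-15, north=19).
Therefore A relative to F: (east=-15, north=19).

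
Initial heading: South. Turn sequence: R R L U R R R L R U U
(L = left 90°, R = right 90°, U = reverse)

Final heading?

Answer: Final heading: North

Derivation:
Start: South
  R (right (90° clockwise)) -> West
  R (right (90° clockwise)) -> North
  L (left (90° counter-clockwise)) -> West
  U (U-turn (180°)) -> East
  R (right (90° clockwise)) -> South
  R (right (90° clockwise)) -> West
  R (right (90° clockwise)) -> North
  L (left (90° counter-clockwise)) -> West
  R (right (90° clockwise)) -> North
  U (U-turn (180°)) -> South
  U (U-turn (180°)) -> North
Final: North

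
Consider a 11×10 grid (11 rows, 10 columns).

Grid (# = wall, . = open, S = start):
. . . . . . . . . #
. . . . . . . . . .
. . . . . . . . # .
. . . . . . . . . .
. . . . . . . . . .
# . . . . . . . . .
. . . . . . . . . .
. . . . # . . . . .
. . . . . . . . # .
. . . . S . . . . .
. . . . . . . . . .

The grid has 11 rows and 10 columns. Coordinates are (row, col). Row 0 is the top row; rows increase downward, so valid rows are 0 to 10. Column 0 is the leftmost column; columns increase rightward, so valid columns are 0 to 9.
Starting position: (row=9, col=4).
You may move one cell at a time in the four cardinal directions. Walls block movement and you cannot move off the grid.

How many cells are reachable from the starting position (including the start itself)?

BFS flood-fill from (row=9, col=4):
  Distance 0: (row=9, col=4)
  Distance 1: (row=8, col=4), (row=9, col=3), (row=9, col=5), (row=10, col=4)
  Distance 2: (row=8, col=3), (row=8, col=5), (row=9, col=2), (row=9, col=6), (row=10, col=3), (row=10, col=5)
  Distance 3: (row=7, col=3), (row=7, col=5), (row=8, col=2), (row=8, col=6), (row=9, col=1), (row=9, col=7), (row=10, col=2), (row=10, col=6)
  Distance 4: (row=6, col=3), (row=6, col=5), (row=7, col=2), (row=7, col=6), (row=8, col=1), (row=8, col=7), (row=9, col=0), (row=9, col=8), (row=10, col=1), (row=10, col=7)
  Distance 5: (row=5, col=3), (row=5, col=5), (row=6, col=2), (row=6, col=4), (row=6, col=6), (row=7, col=1), (row=7, col=7), (row=8, col=0), (row=9, col=9), (row=10, col=0), (row=10, col=8)
  Distance 6: (row=4, col=3), (row=4, col=5), (row=5, col=2), (row=5, col=4), (row=5, col=6), (row=6, col=1), (row=6, col=7), (row=7, col=0), (row=7, col=8), (row=8, col=9), (row=10, col=9)
  Distance 7: (row=3, col=3), (row=3, col=5), (row=4, col=2), (row=4, col=4), (row=4, col=6), (row=5, col=1), (row=5, col=7), (row=6, col=0), (row=6, col=8), (row=7, col=9)
  Distance 8: (row=2, col=3), (row=2, col=5), (row=3, col=2), (row=3, col=4), (row=3, col=6), (row=4, col=1), (row=4, col=7), (row=5, col=8), (row=6, col=9)
  Distance 9: (row=1, col=3), (row=1, col=5), (row=2, col=2), (row=2, col=4), (row=2, col=6), (row=3, col=1), (row=3, col=7), (row=4, col=0), (row=4, col=8), (row=5, col=9)
  Distance 10: (row=0, col=3), (row=0, col=5), (row=1, col=2), (row=1, col=4), (row=1, col=6), (row=2, col=1), (row=2, col=7), (row=3, col=0), (row=3, col=8), (row=4, col=9)
  Distance 11: (row=0, col=2), (row=0, col=4), (row=0, col=6), (row=1, col=1), (row=1, col=7), (row=2, col=0), (row=3, col=9)
  Distance 12: (row=0, col=1), (row=0, col=7), (row=1, col=0), (row=1, col=8), (row=2, col=9)
  Distance 13: (row=0, col=0), (row=0, col=8), (row=1, col=9)
Total reachable: 105 (grid has 105 open cells total)

Answer: Reachable cells: 105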